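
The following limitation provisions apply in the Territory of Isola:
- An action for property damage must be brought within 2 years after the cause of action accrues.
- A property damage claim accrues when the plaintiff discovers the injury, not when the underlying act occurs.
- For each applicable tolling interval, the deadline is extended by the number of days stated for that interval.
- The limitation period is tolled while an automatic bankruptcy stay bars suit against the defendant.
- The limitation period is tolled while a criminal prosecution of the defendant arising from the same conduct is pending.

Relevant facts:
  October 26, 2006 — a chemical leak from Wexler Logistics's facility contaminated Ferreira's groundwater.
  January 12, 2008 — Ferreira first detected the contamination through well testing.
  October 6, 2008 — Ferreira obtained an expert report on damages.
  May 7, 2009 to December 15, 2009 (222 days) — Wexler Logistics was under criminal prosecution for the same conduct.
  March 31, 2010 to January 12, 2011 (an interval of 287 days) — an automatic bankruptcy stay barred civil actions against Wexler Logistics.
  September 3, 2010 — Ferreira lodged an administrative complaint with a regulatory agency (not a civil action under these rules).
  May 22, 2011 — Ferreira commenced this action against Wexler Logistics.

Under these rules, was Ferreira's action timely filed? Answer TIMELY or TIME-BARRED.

The claim did not accrue until Ferreira discovered the injury on January 12, 2008; the October 26, 2006 act date does not start the clock under the stated rule.
The untolled deadline — 2 years after January 12, 2008 — is January 12, 2010.
The pending criminal prosecution from May 7, 2009 to December 15, 2009 tolled the period for 222 days, extending the deadline to August 22, 2010.
The period was tolled for 287 days by the automatic bankruptcy stay (March 31, 2010 to January 12, 2011), pushing the deadline to June 5, 2011.
Nothing else in the chronology tolls or restarts the period.
The May 22, 2011 filing precedes the June 5, 2011 deadline; the claim is timely.

TIMELY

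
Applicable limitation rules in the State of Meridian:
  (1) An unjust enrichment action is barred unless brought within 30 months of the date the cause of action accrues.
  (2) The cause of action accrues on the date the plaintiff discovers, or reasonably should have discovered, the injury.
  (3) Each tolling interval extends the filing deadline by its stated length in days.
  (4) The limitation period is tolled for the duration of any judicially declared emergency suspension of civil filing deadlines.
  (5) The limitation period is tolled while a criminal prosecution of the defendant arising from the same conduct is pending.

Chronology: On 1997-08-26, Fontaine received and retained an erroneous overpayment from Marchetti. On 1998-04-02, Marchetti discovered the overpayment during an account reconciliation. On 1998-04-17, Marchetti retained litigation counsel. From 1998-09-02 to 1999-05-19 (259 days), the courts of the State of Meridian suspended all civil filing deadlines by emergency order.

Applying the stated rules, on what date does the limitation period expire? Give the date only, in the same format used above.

2001-06-18

The claim did not accrue until Marchetti discovered the injury on 1998-04-02; the 1997-08-26 act date does not start the clock under the stated rule.
The untolled deadline — 30 months after 1998-04-02 — is 2000-10-02.
The period was tolled for 259 days by the emergency suspension of filing deadlines (1998-09-02 to 1999-05-19), pushing the deadline to 2001-06-18.
Nothing else in the chronology tolls or restarts the period.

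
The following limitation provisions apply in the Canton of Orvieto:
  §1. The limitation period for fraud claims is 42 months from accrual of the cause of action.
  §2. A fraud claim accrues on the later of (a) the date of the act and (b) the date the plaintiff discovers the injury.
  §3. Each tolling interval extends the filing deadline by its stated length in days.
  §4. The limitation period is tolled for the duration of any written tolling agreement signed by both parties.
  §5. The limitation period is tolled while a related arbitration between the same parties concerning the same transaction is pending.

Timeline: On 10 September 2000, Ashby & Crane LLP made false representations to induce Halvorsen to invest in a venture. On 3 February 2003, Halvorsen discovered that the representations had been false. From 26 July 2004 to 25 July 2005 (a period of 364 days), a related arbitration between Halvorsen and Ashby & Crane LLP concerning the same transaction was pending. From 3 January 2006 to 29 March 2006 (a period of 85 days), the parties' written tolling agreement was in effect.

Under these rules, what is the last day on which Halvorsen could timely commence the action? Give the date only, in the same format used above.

Because discovery on 3 February 2003 post-dates the 10 September 2000 act, accrual under the later-of rule falls on 3 February 2003.
The untolled deadline — 42 months after 3 February 2003 — is 3 August 2006.
The period was tolled for 364 days by the pending related arbitration (26 July 2004 to 25 July 2005), pushing the deadline to 2 August 2007.
Because the written tolling agreement ran from 3 January 2006 to 29 March 2006, the deadline is extended by 85 days to 26 October 2007.

26 October 2007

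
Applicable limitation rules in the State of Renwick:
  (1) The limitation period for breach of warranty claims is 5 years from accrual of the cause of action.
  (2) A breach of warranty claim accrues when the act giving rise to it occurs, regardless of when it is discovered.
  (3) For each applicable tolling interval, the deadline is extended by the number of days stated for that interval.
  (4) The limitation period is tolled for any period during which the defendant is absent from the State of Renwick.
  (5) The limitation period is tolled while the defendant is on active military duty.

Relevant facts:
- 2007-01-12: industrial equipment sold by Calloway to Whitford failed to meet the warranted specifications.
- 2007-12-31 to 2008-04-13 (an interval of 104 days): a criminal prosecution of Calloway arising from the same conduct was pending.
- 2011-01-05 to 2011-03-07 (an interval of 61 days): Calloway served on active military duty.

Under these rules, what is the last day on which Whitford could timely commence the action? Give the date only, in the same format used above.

The claim accrued on 2007-01-12, when the wrongful act occurred.
Adding the 5 years base period to 2007-01-12 gives a deadline of 2012-01-12, before any tolling.
The defendant's active military service from 2011-01-05 to 2011-03-07 tolled the period for 61 days, extending the deadline to 2012-03-13.
The pending criminal prosecution from 2007-12-31 to 2008-04-13 does not toll the period, because no stated rule makes a criminal prosecution a tolling event.

2012-03-13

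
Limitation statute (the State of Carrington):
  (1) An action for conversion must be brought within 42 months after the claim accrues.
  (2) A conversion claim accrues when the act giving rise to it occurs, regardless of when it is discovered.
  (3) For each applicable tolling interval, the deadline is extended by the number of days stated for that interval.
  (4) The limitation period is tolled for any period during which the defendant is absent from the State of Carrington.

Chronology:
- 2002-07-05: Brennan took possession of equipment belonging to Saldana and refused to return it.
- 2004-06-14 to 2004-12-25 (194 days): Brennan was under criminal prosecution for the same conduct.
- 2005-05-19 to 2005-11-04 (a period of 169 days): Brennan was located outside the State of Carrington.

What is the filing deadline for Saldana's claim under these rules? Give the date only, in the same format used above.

2006-06-23

The limitation period began to run on 2002-07-05.
Adding the 42 months base period to 2002-07-05 gives a deadline of 2006-01-05, before any tolling.
The defendant's absence from the jurisdiction from 2005-05-19 to 2005-11-04 tolled the period for 169 days, extending the deadline to 2006-06-23.
The pending criminal prosecution from 2004-06-14 to 2004-12-25 does not toll the period, because no stated rule makes a criminal prosecution a tolling event.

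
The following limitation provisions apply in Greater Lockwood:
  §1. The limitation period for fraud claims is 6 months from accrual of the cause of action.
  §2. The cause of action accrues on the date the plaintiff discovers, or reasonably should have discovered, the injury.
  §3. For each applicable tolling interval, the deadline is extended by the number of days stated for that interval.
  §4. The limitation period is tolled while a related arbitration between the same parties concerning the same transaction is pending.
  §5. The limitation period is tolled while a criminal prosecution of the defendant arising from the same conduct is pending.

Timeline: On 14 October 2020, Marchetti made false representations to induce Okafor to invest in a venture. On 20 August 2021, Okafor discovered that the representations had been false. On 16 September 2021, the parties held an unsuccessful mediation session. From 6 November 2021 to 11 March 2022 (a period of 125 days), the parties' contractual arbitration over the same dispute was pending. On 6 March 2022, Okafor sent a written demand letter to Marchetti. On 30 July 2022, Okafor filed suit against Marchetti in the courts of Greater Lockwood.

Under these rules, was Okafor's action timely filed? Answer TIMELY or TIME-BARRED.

Under the discovery rule, the claim accrued on 20 August 2021, when Okafor discovered the injury — not on the 14 October 2020 date of the underlying act.
Adding the 6 months base period to 20 August 2021 gives a deadline of 20 February 2022, before any tolling.
Because the pending related arbitration ran from 6 November 2021 to 11 March 2022, the deadline is extended by 125 days to 25 June 2022.
The other events in the timeline have no effect on the limitation period under the stated rules.
The 30 July 2022 filing falls after the 25 June 2022 deadline; the claim is time-barred.

TIME-BARRED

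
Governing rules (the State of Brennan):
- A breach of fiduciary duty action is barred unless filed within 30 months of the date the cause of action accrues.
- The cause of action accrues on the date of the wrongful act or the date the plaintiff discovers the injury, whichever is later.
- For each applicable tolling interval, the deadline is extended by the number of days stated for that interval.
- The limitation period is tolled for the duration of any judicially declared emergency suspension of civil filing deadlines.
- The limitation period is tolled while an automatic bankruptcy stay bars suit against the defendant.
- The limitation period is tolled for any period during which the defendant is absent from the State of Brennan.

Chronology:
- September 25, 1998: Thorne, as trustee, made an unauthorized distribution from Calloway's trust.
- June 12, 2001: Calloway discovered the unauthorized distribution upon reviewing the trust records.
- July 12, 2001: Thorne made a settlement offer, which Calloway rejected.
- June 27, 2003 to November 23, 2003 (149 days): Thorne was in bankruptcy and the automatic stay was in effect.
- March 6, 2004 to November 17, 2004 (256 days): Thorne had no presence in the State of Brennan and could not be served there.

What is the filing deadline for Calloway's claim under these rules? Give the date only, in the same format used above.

January 20, 2005

The claim accrued on June 12, 2001 — the later of the September 25, 1998 act and the June 12, 2001 discovery.
Adding the 30 months base period to June 12, 2001 gives a deadline of December 12, 2003, before any tolling.
The automatic bankruptcy stay from June 27, 2003 to November 23, 2003 tolled the period for 149 days, extending the deadline to May 9, 2004.
Because the defendant's absence from the jurisdiction ran from March 6, 2004 to November 17, 2004, the deadline is extended by 256 days to January 20, 2005.
The other events in the timeline have no effect on the limitation period under the stated rules.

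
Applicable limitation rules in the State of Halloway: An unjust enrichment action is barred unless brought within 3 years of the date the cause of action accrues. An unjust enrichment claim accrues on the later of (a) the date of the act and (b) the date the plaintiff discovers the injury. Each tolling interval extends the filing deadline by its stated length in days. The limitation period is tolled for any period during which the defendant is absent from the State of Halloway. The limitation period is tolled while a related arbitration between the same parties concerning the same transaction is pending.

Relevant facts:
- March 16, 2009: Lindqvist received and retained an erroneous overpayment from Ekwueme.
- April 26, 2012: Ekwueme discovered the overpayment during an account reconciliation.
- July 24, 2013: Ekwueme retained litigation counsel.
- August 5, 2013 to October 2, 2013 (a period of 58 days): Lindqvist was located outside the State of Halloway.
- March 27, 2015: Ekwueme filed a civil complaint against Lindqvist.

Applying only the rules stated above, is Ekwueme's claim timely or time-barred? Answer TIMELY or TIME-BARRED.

Because discovery on April 26, 2012 post-dates the March 16, 2009 act, accrual under the later-of rule falls on April 26, 2012.
3 years from April 26, 2012 is April 26, 2015.
Because the defendant's absence from the jurisdiction ran from August 5, 2013 to October 2, 2013, the deadline is extended by 58 days to June 23, 2015.
Nothing else in the chronology tolls or restarts the period.
The March 27, 2015 filing precedes the June 23, 2015 deadline; the claim is timely.

TIMELY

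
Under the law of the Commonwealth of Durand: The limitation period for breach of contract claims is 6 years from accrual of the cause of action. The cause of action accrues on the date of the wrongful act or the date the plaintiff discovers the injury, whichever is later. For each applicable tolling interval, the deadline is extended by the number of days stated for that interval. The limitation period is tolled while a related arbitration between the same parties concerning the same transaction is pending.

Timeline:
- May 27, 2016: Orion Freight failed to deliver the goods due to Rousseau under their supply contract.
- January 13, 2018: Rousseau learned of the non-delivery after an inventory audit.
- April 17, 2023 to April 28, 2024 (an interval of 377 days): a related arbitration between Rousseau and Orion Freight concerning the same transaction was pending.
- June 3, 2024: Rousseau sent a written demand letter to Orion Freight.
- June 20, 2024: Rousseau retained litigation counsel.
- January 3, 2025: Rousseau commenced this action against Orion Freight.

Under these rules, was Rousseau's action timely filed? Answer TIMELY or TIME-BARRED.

TIMELY

Taking the later of the act (May 27, 2016) and discovery (January 13, 2018), the claim accrued on January 13, 2018.
The untolled deadline — 6 years after January 13, 2018 — is January 13, 2024.
The period was tolled for 377 days by the pending related arbitration (April 17, 2023 to April 28, 2024), pushing the deadline to January 24, 2025.
The other events in the timeline have no effect on the limitation period under the stated rules.
The January 3, 2025 filing precedes the January 24, 2025 deadline; the claim is timely.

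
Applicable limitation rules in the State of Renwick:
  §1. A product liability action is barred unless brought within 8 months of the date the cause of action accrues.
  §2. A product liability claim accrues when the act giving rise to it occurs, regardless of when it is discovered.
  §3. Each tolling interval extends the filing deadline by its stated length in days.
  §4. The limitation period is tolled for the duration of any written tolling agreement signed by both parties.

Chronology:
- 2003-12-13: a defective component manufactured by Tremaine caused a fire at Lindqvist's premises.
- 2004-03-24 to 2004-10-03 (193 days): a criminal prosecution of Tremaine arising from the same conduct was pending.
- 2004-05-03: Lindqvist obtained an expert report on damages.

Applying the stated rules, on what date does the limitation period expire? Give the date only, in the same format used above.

The claim accrued on 2003-12-13, when the wrongful act occurred.
8 months from 2003-12-13 is 2004-08-13.
No stated provision tolls the period for a criminal prosecution, so the interval from 2004-03-24 to 2004-10-03 has no effect on the deadline.
The other events in the timeline have no effect on the limitation period under the stated rules.

2004-08-13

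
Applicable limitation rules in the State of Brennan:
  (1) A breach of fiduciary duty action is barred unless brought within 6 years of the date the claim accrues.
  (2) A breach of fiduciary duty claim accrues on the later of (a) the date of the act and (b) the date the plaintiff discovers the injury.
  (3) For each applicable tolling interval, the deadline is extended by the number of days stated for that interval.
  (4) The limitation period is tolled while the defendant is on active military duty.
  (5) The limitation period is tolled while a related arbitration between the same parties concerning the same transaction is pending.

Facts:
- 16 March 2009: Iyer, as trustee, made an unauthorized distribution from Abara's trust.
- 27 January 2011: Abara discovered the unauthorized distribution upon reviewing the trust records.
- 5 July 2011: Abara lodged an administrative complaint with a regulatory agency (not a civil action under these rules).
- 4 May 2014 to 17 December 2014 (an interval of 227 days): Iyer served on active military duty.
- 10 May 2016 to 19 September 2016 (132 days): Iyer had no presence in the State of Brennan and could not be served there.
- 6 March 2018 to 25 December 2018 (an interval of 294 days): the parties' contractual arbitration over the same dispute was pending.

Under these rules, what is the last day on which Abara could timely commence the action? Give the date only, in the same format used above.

Because discovery on 27 January 2011 post-dates the 16 March 2009 act, accrual under the later-of rule falls on 27 January 2011.
6 years from 27 January 2011 is 27 January 2017.
The period was tolled for 227 days by the defendant's active military service (4 May 2014 to 17 December 2014), pushing the deadline to 11 September 2017.
By the time the pending related arbitration began on 6 March 2018, the limitation period had already expired on 11 September 2017; that interval cannot revive it.
No stated provision tolls the period for the defendant's absence, so the interval from 10 May 2016 to 19 September 2016 has no effect on the deadline.
The other events in the timeline have no effect on the limitation period under the stated rules.

11 September 2017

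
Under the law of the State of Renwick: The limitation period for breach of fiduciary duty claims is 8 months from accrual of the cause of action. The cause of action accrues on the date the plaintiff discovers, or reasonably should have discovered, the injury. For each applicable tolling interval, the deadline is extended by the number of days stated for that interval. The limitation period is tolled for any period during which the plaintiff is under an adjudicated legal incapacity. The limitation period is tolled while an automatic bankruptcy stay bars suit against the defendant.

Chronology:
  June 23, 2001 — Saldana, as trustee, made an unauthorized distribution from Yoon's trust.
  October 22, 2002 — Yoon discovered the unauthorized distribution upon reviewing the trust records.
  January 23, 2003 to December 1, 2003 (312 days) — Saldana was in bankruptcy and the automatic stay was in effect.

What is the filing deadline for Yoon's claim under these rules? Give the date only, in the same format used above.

April 29, 2004

The claim did not accrue until Yoon discovered the injury on October 22, 2002; the June 23, 2001 act date does not start the clock under the stated rule.
The untolled deadline — 8 months after October 22, 2002 — is June 22, 2003.
The period was tolled for 312 days by the automatic bankruptcy stay (January 23, 2003 to December 1, 2003), pushing the deadline to April 29, 2004.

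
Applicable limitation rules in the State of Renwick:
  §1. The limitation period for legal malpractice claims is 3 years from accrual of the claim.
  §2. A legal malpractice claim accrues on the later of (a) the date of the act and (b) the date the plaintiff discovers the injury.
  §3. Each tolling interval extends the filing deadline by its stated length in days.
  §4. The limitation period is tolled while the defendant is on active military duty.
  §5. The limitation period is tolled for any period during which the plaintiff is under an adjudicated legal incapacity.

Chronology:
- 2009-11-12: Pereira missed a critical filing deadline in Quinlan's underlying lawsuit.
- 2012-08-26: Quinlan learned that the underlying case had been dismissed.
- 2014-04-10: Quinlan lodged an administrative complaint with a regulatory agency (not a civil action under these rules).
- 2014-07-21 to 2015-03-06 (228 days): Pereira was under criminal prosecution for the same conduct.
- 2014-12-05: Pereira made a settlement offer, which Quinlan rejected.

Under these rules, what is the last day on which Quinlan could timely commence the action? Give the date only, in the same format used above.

Because discovery on 2012-08-26 post-dates the 2009-11-12 act, accrual under the later-of rule falls on 2012-08-26.
The untolled deadline — 3 years after 2012-08-26 — is 2015-08-26.
The pending criminal prosecution from 2014-07-21 to 2015-03-06 does not toll the period, because no stated rule makes a criminal prosecution a tolling event.
The other events in the timeline have no effect on the limitation period under the stated rules.

2015-08-26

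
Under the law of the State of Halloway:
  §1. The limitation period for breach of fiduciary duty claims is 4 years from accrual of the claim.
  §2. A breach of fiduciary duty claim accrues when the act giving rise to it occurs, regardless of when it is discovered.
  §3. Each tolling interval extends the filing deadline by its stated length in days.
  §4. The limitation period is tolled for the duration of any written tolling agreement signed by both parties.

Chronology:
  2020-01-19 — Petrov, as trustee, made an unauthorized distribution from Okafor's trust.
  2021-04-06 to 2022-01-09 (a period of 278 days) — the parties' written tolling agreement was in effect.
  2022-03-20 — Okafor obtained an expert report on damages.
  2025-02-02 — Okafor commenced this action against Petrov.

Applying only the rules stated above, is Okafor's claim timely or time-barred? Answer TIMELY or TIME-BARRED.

TIME-BARRED

The limitation period began to run on 2020-01-19.
The untolled deadline — 4 years after 2020-01-19 — is 2024-01-19.
The period was tolled for 278 days by the written tolling agreement (2021-04-06 to 2022-01-09), pushing the deadline to 2024-10-23.
The other events in the timeline have no effect on the limitation period under the stated rules.
Filing on 2025-02-02 missed the 2024-10-23 deadline — the action is time-barred.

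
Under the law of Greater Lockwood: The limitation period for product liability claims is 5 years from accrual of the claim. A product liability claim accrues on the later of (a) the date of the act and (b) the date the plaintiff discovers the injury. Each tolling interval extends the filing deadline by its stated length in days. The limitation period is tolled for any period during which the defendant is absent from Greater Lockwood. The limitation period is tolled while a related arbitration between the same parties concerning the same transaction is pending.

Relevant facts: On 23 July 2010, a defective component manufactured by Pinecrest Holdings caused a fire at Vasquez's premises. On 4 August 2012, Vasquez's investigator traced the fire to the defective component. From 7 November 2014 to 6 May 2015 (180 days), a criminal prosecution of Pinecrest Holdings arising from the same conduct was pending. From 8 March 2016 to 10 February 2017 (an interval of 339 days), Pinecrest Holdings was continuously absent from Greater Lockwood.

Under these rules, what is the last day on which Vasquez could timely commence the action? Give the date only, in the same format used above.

9 July 2018

Because discovery on 4 August 2012 post-dates the 23 July 2010 act, accrual under the later-of rule falls on 4 August 2012.
Adding the 5 years base period to 4 August 2012 gives a deadline of 4 August 2017, before any tolling.
Because the defendant's absence from the jurisdiction ran from 8 March 2016 to 10 February 2017, the deadline is extended by 339 days to 9 July 2018.
Although a criminal prosecution ran from 7 November 2014 to 6 May 2015, the stated rules do not make that a tolling event, so it is disregarded.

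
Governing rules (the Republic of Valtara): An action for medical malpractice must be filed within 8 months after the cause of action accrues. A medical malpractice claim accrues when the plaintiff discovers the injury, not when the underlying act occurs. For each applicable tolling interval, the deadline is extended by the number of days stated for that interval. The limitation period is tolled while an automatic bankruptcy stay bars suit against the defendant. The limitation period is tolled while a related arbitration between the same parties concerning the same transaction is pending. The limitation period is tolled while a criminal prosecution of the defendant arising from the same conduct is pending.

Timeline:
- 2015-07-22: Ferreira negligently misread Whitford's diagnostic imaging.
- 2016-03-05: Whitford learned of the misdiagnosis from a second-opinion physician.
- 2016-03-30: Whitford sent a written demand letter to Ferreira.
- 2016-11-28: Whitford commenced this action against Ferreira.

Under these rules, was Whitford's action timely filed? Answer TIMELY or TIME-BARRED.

TIME-BARRED

The claim did not accrue until Whitford discovered the injury on 2016-03-05; the 2015-07-22 act date does not start the clock under the stated rule.
The untolled deadline — 8 months after 2016-03-05 — is 2016-11-05.
None of the other events listed affects the running of the period under the stated rules.
The 2016-11-28 filing falls after the 2016-11-05 deadline; the claim is time-barred.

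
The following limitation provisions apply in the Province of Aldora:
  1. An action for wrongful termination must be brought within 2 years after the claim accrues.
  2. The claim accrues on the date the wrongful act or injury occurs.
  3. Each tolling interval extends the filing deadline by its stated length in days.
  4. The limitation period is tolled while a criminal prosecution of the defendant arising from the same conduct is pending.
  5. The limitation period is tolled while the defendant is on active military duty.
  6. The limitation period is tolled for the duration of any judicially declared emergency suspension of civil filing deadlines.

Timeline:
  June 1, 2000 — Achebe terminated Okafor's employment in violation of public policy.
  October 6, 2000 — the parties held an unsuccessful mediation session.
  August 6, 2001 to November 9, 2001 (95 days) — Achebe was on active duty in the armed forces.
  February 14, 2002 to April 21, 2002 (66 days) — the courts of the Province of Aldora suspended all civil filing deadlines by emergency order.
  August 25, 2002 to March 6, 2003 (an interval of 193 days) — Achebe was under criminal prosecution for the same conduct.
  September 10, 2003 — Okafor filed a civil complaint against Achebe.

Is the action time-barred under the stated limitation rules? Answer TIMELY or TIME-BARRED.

The claim accrued on June 1, 2000, the date of the act.
Adding the 2 years base period to June 1, 2000 gives a deadline of June 1, 2002, before any tolling.
The period was tolled for 95 days by the defendant's active military service (August 6, 2001 to November 9, 2001), pushing the deadline to September 4, 2002.
The emergency suspension of filing deadlines from February 14, 2002 to April 21, 2002 tolled the period for 66 days, extending the deadline to November 9, 2002.
The period was tolled for 193 days by the pending criminal prosecution (August 25, 2002 to March 6, 2003), pushing the deadline to May 21, 2003.
The other events in the timeline have no effect on the limitation period under the stated rules.
The September 10, 2003 filing falls after the May 21, 2003 deadline; the claim is time-barred.

TIME-BARRED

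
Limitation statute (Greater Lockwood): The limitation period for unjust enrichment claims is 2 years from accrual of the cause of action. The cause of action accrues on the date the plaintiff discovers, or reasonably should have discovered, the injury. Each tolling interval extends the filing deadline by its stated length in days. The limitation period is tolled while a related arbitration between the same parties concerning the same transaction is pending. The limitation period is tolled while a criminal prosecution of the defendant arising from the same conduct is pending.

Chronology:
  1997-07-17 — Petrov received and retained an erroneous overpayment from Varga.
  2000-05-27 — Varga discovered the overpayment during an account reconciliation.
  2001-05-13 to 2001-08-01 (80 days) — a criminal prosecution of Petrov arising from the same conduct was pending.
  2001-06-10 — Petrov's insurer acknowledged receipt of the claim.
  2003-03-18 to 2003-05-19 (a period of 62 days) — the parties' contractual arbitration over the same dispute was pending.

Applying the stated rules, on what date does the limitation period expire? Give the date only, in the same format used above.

Under the discovery rule, the claim accrued on 2000-05-27, when Varga discovered the injury — not on the 1997-07-17 date of the underlying act.
Adding the 2 years base period to 2000-05-27 gives a deadline of 2002-05-27, before any tolling.
The period was tolled for 80 days by the pending criminal prosecution (2001-05-13 to 2001-08-01), pushing the deadline to 2002-08-15.
By the time the pending related arbitration began on 2003-03-18, the limitation period had already expired on 2002-08-15; that interval cannot revive it.
The other events in the timeline have no effect on the limitation period under the stated rules.

2002-08-15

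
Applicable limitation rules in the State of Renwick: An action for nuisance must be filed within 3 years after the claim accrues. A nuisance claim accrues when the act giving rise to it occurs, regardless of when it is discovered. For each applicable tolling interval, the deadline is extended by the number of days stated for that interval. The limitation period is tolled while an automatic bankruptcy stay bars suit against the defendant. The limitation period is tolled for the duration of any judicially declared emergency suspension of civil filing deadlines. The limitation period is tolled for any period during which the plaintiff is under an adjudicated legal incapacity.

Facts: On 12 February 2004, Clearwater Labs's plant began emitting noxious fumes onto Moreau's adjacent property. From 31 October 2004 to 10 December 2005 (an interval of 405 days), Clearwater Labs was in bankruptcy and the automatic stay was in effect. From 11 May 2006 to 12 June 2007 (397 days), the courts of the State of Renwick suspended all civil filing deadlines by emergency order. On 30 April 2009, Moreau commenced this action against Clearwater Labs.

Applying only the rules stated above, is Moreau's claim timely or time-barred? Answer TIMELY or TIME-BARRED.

The claim accrued on 12 February 2004, when the wrongful act occurred.
The untolled deadline — 3 years after 12 February 2004 — is 12 February 2007.
Because the automatic bankruptcy stay ran from 31 October 2004 to 10 December 2005, the deadline is extended by 405 days to 23 March 2008.
Because the emergency suspension of filing deadlines ran from 11 May 2006 to 12 June 2007, the deadline is extended by 397 days to 24 April 2009.
Filing on 30 April 2009 missed the 24 April 2009 deadline — the action is time-barred.

TIME-BARRED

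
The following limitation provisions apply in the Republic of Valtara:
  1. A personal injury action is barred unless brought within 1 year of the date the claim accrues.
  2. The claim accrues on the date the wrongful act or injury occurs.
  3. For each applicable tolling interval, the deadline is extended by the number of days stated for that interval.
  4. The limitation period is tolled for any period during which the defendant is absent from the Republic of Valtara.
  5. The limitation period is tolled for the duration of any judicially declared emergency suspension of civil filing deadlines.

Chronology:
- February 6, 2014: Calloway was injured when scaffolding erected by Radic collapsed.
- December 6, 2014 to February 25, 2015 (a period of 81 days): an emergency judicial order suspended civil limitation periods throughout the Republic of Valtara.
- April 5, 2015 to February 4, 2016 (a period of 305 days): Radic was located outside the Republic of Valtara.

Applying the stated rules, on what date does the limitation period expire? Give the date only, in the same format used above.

The limitation period began to run on February 6, 2014.
The untolled deadline — 1 year after February 6, 2014 — is February 6, 2015.
The period was tolled for 81 days by the emergency suspension of filing deadlines (December 6, 2014 to February 25, 2015), pushing the deadline to April 28, 2015.
Because the defendant's absence from the jurisdiction ran from April 5, 2015 to February 4, 2016, the deadline is extended by 305 days to February 27, 2016.

February 27, 2016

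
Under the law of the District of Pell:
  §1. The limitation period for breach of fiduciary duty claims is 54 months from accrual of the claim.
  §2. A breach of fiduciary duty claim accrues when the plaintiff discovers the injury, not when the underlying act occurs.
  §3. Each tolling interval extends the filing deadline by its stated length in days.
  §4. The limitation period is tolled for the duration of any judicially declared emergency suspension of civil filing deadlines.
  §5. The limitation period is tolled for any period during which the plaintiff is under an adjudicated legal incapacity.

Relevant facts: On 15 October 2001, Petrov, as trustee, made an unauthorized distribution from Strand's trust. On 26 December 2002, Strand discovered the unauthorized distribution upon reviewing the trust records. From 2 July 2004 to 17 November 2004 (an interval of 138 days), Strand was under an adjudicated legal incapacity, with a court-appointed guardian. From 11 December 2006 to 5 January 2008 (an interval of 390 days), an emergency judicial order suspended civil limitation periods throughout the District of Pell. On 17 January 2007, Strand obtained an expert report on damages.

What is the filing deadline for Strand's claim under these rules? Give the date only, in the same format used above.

Under the discovery rule, the claim accrued on 26 December 2002, when Strand discovered the injury — not on the 15 October 2001 date of the underlying act.
54 months from 26 December 2002 is 26 June 2007.
The period was tolled for 138 days by the plaintiff's legal incapacity (2 July 2004 to 17 November 2004), pushing the deadline to 11 November 2007.
Because the emergency suspension of filing deadlines ran from 11 December 2006 to 5 January 2008, the deadline is extended by 390 days to 5 December 2008.
Nothing else in the chronology tolls or restarts the period.

5 December 2008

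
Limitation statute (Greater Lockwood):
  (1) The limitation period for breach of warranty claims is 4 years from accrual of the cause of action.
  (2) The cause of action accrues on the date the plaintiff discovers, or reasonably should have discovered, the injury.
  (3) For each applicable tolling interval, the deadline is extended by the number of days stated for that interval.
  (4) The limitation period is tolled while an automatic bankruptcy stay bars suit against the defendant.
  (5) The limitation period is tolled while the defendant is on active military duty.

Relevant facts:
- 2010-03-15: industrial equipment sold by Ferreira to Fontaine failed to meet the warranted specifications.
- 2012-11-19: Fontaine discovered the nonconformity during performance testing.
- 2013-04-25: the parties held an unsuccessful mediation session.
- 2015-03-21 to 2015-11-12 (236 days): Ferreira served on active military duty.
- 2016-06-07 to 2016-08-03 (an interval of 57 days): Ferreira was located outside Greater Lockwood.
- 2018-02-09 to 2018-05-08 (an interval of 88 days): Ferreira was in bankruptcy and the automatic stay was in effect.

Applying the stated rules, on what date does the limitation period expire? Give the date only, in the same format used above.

Accrual is tied to discovery, so the period began on 2012-11-19 rather than on 2010-03-15 when the act occurred.
The untolled deadline — 4 years after 2012-11-19 — is 2016-11-19.
Because the defendant's active military service ran from 2015-03-21 to 2015-11-12, the deadline is extended by 236 days to 2017-07-13.
The automatic bankruptcy stay from 2018-02-09 to 2018-05-08 began after the period had already run on 2017-07-13, so it has no tolling effect.
No stated provision tolls the period for the defendant's absence, so the interval from 2016-06-07 to 2016-08-03 has no effect on the deadline.
The other events in the timeline have no effect on the limitation period under the stated rules.

2017-07-13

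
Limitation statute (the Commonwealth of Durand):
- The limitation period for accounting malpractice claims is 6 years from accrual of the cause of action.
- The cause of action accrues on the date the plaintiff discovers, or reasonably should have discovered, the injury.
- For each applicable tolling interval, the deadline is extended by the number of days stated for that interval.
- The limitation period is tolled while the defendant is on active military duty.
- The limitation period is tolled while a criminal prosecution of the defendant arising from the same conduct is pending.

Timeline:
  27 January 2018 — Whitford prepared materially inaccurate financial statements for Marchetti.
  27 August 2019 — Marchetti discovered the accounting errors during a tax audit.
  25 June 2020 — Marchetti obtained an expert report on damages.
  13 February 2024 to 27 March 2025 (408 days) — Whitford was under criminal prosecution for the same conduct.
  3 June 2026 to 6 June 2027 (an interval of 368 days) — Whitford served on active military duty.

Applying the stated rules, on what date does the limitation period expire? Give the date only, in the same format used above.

Accrual is tied to discovery, so the period began on 27 August 2019 rather than on 27 January 2018 when the act occurred.
Adding the 6 years base period to 27 August 2019 gives a deadline of 27 August 2025, before any tolling.
The period was tolled for 408 days by the pending criminal prosecution (13 February 2024 to 27 March 2025), pushing the deadline to 9 October 2026.
The period was tolled for 368 days by the defendant's active military service (3 June 2026 to 6 June 2027), pushing the deadline to 12 October 2027.
Nothing else in the chronology tolls or restarts the period.

12 October 2027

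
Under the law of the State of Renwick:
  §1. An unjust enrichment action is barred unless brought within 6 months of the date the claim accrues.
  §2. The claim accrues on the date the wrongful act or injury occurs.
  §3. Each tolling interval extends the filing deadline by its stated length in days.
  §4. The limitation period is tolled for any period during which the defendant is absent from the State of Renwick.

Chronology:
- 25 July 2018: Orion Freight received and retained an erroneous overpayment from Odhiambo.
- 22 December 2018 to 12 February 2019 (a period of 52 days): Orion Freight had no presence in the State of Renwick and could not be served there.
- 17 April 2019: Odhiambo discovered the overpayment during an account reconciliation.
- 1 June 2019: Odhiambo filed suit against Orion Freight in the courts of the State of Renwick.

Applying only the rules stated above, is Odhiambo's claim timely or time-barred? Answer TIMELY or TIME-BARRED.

Because the rule ties accrual to occurrence, the claim accrued on 25 July 2018, not on the 17 April 2019 discovery date.
The untolled deadline — 6 months after 25 July 2018 — is 25 January 2019.
Because the defendant's absence from the jurisdiction ran from 22 December 2018 to 12 February 2019, the deadline is extended by 52 days to 18 March 2019.
Odhiambo filed on 1 June 2019, after the 18 March 2019 deadline, so the action is time-barred.

TIME-BARRED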